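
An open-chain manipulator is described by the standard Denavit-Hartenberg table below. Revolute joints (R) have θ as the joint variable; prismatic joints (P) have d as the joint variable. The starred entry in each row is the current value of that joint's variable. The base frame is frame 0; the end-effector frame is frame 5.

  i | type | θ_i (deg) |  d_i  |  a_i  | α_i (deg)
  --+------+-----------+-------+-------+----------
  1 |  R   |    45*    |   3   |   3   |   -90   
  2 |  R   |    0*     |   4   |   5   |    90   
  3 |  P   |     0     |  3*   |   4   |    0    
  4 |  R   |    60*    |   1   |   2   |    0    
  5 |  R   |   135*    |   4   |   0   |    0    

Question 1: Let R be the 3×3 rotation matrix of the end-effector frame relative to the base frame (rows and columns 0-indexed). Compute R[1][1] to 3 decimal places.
-0.500

End-effector y-axis (col 1 of R) = (0.8660,-0.5000,0.0000)
R[1][1] = -0.5000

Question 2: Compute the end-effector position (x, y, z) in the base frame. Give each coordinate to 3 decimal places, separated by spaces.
5.139 13.246 11.000

after link 1: o_1 = (2.1213, 2.1213, 3.0000)
after link 2: o_2 = (2.8284, 8.4853, 3.0000)
after link 3: o_3 = (5.6569, 11.3137, 6.0000)
after link 4: o_4 = (5.1392, 13.2456, 7.0000)
after link 5: o_5 = (5.1392, 13.2456, 11.0000)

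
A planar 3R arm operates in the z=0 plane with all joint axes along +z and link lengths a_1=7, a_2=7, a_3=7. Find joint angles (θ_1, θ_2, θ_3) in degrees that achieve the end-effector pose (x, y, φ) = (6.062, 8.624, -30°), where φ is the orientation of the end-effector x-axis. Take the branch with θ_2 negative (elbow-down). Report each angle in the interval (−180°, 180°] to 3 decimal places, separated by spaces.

120.004 -60.006 -89.998

wrist centre = target − a_3·(cos φ, sin φ) = (-0.0002, 12.1240)
cos θ_2 = (146.9914−7²−7²)/(2·7·7) = 0.4999; θ_2 = -60.0058° (elbow-down)
β = atan2(12.1240,-0.0002) = 90.0008°; ψ = atan2(-6.0625,10.4994) = -30.0029°
θ_1 = β − ψ = 120.0038°
θ_3 = φ − θ_1 − θ_2 = -89.9979° (wrapped to (-180°,180°])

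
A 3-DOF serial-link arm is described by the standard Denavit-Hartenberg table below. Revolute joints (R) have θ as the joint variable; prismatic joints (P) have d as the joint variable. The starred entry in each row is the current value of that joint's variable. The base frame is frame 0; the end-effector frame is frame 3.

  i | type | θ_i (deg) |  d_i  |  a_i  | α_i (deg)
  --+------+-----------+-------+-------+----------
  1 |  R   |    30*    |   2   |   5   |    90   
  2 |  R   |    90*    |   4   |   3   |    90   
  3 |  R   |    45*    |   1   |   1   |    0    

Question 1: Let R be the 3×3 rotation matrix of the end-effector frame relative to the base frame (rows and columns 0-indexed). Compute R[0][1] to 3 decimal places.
End-effector y-axis (col 1 of R) = (0.3536,-0.6124,-0.7071)
R[0][1] = 0.3536

0.354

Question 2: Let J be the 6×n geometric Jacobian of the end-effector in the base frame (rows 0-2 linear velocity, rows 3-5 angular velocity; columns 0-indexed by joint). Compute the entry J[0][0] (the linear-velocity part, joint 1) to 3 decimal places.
1.076

axis z_0 = ẑ; lever o_n−o_0 = (7.5497,-1.0765,5.7071)
cross product → J_v[:, 0] = (1.0765,7.5497,-0.0000)
J_ω[:, 0] = z_0
entry J[0][0] = 1.0765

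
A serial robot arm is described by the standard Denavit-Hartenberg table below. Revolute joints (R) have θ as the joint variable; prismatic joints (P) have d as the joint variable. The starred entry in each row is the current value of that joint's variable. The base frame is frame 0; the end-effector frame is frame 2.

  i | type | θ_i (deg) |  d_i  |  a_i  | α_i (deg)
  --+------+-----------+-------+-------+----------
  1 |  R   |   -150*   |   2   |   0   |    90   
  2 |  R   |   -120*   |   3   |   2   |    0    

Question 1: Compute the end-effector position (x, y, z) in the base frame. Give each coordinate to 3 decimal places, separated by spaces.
-0.634 3.098 0.268

after link 1: o_1 = (0.0000, 0.0000, 2.0000)
after link 2: o_2 = (-0.6340, 3.0981, 0.2679)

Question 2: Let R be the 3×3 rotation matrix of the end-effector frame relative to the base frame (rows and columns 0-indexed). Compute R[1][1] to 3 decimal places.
-0.433

End-effector y-axis (col 1 of R) = (-0.7500,-0.4330,-0.5000)
R[1][1] = -0.4330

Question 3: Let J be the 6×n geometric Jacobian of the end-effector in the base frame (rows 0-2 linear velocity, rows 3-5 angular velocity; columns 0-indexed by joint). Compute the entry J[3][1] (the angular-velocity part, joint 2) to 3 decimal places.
axis z_1 = (-0.5000,0.8660,0.0000); lever o_n−o_1 = (-0.6340,3.0981,-1.7321)
cross product → J_v[:, 1] = (-1.5000,-0.8660,-1.0000)
J_ω[:, 1] = z_1
entry J[3][1] = -0.5000

-0.500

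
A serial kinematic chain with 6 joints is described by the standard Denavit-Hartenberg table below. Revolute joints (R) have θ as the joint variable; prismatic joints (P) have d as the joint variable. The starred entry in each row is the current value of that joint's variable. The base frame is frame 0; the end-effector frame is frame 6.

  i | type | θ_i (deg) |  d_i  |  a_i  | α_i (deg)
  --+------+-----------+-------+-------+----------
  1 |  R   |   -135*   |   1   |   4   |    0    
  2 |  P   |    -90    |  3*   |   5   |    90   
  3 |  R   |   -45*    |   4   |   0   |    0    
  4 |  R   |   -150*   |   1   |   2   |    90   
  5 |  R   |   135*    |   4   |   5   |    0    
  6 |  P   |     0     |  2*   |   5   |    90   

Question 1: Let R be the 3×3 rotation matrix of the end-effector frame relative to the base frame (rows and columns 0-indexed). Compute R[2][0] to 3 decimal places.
-0.183

End-effector x-axis (col 0 of R) = (0.0170,0.9830,-0.1830)
R[2][0] = -0.1830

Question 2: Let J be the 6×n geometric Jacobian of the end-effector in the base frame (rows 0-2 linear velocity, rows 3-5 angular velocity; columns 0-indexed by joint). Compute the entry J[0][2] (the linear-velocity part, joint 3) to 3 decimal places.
axis z_2 = (0.7071,0.7071,0.0000); lever o_n−o_2 = (3.9739,13.0972,4.4831)
cross product → J_v[:, 2] = (3.1700,-3.1700,6.4512)
J_ω[:, 2] = z_2
entry J[0][2] = 3.1700

3.170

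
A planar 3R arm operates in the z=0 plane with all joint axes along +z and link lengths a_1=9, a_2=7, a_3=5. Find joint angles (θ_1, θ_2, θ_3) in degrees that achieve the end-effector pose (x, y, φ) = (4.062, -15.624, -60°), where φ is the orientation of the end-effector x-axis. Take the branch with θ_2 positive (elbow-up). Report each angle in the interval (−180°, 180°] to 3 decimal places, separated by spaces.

wrist centre = target − a_3·(cos φ, sin φ) = (1.5620, -11.2939)
cos θ_2 = (129.9914−9²−7²)/(2·9·7) = -0.0001; θ_2 = 90.0039° (elbow-up)
β = atan2(-11.2939,1.5620) = -82.1257°; ψ = atan2(7.0000,8.9995) = 37.8765°
θ_1 = β − ψ = -120.0021°
θ_3 = φ − θ_1 − θ_2 = -30.0018° (wrapped to (-180°,180°])

-120.002 90.004 -30.002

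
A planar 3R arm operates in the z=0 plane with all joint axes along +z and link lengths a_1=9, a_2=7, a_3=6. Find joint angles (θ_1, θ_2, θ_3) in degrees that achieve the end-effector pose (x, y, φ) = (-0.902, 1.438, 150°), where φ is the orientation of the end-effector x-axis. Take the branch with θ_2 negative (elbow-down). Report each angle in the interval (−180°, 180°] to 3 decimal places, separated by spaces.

30.001 -150.001 -90.000

wrist centre = target − a_3·(cos φ, sin φ) = (4.2942, -1.5620)
cos θ_2 = (20.8796−9²−7²)/(2·9·7) = -0.8660; θ_2 = -150.0011° (elbow-down)
β = atan2(-1.5620,4.2942) = -19.9889°; ψ = atan2(-3.4999,2.9378) = -49.9904°
θ_1 = β − ψ = 30.0015°
θ_3 = φ − θ_1 − θ_2 = -90.0004° (wrapped to (-180°,180°])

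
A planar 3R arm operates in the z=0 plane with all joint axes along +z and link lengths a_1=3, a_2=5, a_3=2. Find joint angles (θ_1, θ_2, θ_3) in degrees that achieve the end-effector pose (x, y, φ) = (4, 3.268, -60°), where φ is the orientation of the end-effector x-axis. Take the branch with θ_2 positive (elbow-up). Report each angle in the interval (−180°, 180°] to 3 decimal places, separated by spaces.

wrist centre = target − a_3·(cos φ, sin φ) = (3.0000, 5.0001)
cos θ_2 = (34.0005−3²−5²)/(2·3·5) = 0.0000; θ_2 = 89.9990° (elbow-up)
β = atan2(5.0001,3.0000) = 59.0365°; ψ = atan2(5.0000,3.0001) = 59.0355°
θ_1 = β − ψ = 0.0010°
θ_3 = φ − θ_1 − θ_2 = -150.0000° (wrapped to (-180°,180°])

0.001 89.999 -150.000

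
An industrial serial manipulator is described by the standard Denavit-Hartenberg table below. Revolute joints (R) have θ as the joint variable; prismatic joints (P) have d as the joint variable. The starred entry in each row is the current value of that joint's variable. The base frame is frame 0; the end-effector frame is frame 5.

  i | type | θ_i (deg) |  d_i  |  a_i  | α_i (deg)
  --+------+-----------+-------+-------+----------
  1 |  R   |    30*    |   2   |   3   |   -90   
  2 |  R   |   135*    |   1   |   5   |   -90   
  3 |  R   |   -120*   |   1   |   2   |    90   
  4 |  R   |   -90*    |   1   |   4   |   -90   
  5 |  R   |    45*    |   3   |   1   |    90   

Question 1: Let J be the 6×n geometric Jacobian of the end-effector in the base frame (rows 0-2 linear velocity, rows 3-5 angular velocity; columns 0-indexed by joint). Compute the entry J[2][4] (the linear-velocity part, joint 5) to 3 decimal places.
0.067

axis z_4 = (-0.1268,0.9268,0.3536); lever o_n−o_4 = (-0.4992,3.1200,0.1276)
cross product → J_v[:, 4] = (-0.9848,-0.1603,0.0670)
J_ω[:, 4] = z_4
entry J[2][4] = 0.0670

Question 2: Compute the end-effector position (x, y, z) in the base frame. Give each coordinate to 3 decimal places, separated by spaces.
0.901 6.506 -2.210

after link 1: o_1 = (2.5981, 1.5000, 2.0000)
after link 2: o_2 = (-0.9638, 0.5983, -1.5355)
after link 3: o_3 = (-1.8298, 2.0983, -0.1213)
after link 4: o_4 = (1.4000, 3.3856, -2.3374)
after link 5: o_5 = (0.9008, 6.5057, -2.2097)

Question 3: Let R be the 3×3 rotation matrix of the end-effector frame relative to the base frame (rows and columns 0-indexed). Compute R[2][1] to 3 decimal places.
0.354

End-effector y-axis (col 1 of R) = (-0.1268,0.9268,0.3536)
R[2][1] = 0.3536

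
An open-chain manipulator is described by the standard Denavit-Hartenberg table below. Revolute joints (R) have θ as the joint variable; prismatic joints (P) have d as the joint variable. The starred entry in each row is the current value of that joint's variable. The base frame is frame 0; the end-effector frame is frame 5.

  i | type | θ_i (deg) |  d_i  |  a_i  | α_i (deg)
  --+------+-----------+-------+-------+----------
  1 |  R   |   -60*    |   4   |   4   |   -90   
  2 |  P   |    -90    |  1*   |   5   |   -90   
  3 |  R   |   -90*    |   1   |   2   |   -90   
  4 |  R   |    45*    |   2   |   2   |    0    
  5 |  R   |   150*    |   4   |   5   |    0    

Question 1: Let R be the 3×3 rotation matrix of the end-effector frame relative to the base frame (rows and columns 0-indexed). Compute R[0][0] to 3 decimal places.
-0.707

End-effector x-axis (col 0 of R) = (-0.7071,-0.7071,-0.0000)
R[0][0] = -0.7071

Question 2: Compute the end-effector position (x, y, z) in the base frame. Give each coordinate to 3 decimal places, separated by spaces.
after link 1: o_1 = (2.0000, -3.4641, 4.0000)
after link 2: o_2 = (2.8660, -2.9641, 9.0000)
after link 3: o_3 = (5.0981, -2.8301, 9.0000)
after link 4: o_4 = (5.6157, -0.8983, 11.0000)
after link 5: o_5 = (2.0802, -4.4338, 15.0000)

2.080 -4.434 15.000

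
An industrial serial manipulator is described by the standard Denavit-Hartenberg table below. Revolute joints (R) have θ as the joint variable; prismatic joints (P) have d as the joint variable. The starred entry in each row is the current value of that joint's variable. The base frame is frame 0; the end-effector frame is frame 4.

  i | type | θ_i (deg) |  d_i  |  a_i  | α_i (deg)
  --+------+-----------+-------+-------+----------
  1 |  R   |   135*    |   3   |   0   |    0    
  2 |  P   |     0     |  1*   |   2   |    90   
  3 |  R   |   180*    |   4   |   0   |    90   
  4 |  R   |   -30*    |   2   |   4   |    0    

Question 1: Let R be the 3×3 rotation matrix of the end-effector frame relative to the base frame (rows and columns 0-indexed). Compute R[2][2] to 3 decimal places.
1.000

End-effector z-axis (col 2 of R) = (-0.0000,0.0000,1.0000)
R[2][2] = 1.0000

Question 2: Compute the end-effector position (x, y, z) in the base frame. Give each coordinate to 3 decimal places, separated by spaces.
2.449 0.379 6.000

after link 1: o_1 = (0.0000, 0.0000, 3.0000)
after link 2: o_2 = (-1.4142, 1.4142, 4.0000)
after link 3: o_3 = (1.4142, 4.2426, 4.0000)
after link 4: o_4 = (2.4495, 0.3789, 6.0000)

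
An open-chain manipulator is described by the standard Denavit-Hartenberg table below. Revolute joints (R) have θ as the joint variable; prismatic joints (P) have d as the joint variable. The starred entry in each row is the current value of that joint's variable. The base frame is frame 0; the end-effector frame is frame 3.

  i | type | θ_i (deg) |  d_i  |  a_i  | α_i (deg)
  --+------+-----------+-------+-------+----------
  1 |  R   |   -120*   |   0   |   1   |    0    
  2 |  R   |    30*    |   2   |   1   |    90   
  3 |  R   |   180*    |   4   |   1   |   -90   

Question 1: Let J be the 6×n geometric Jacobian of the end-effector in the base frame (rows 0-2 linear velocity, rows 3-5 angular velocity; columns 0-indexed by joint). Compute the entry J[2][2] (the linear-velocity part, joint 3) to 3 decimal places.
-1.000

axis z_2 = (-1.0000,-0.0000,0.0000); lever o_n−o_2 = (-4.0000,1.0000,0.0000)
cross product → J_v[:, 2] = (-0.0000,0.0000,-1.0000)
J_ω[:, 2] = z_2
entry J[2][2] = -1.0000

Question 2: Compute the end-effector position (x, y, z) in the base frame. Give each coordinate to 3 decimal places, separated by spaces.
after link 1: o_1 = (-0.5000, -0.8660, 0.0000)
after link 2: o_2 = (-0.5000, -1.8660, 2.0000)
after link 3: o_3 = (-4.5000, -0.8660, 2.0000)

-4.500 -0.866 2.000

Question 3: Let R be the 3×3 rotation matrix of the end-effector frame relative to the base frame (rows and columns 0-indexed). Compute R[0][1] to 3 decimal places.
1.000

End-effector y-axis (col 1 of R) = (1.0000,0.0000,-0.0000)
R[0][1] = 1.0000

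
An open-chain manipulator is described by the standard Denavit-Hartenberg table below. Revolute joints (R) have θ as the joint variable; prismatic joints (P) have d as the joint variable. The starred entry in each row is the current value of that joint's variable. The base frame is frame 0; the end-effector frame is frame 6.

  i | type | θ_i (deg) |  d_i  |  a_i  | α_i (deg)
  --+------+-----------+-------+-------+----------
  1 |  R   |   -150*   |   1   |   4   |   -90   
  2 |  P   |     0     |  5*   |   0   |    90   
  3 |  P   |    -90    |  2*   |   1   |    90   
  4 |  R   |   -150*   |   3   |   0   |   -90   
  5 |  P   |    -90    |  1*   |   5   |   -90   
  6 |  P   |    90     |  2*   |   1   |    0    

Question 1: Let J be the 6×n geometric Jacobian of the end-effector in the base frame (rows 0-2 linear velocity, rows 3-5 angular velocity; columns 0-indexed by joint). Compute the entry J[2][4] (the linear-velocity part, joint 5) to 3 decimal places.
prismatic axis z_4 = (-0.2500,0.4330,-0.8660)
J_v[:, 4] = z_4; J_ω[:, 4] = (0,0,0)
entry J[2][4] = -0.8660

-0.866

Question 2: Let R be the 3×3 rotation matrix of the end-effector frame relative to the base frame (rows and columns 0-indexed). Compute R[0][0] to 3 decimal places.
End-effector x-axis (col 0 of R) = (0.2500,-0.4330,0.8660)
R[0][0] = 0.2500

0.250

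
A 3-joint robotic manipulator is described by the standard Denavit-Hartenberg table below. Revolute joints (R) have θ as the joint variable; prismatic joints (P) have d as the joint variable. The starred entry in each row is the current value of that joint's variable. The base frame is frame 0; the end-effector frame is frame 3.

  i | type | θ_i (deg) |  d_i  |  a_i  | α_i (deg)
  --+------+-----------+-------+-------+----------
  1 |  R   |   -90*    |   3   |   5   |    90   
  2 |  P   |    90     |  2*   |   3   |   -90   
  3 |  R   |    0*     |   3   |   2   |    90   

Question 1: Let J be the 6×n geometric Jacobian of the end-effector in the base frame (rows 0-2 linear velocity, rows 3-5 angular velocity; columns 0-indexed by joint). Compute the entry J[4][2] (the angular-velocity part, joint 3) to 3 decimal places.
1.000

axis z_2 = (-0.0000,1.0000,0.0000); lever o_n−o_2 = (-0.0000,3.0000,2.0000)
cross product → J_v[:, 2] = (2.0000,0.0000,-0.0000)
J_ω[:, 2] = z_2
entry J[4][2] = 1.0000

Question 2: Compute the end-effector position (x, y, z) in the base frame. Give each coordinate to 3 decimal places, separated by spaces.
after link 1: o_1 = (0.0000, -5.0000, 3.0000)
after link 2: o_2 = (-2.0000, -5.0000, 6.0000)
after link 3: o_3 = (-2.0000, -2.0000, 8.0000)

-2.000 -2.000 8.000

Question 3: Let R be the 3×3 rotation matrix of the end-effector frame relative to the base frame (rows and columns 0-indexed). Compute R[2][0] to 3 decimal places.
1.000

End-effector x-axis (col 0 of R) = (0.0000,-0.0000,1.0000)
R[2][0] = 1.0000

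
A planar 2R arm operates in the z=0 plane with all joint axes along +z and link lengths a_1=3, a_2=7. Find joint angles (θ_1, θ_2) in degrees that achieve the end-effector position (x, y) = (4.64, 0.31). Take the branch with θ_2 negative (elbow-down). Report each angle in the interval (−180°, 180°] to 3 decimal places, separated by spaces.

135.010 -150.003

cos θ_2 = (21.6257−3²−7²)/(2·3·7) = -0.8661; θ_2 = -150.0034° (elbow-down)
β = atan2(0.3100,4.6400) = 3.8223°; ψ = atan2(-3.4996,-3.0624) = -131.1877°
θ_1 = β − ψ = 135.0100°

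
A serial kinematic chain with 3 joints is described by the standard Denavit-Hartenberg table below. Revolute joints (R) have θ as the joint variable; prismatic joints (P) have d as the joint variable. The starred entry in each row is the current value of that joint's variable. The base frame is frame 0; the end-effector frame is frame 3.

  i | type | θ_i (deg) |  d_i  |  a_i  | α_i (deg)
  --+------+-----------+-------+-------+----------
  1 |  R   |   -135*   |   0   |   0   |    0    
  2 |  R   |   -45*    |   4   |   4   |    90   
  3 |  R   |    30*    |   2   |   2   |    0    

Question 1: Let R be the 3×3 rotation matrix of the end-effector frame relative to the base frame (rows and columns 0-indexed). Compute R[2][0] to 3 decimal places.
0.500

End-effector x-axis (col 0 of R) = (-0.8660,-0.0000,0.5000)
R[2][0] = 0.5000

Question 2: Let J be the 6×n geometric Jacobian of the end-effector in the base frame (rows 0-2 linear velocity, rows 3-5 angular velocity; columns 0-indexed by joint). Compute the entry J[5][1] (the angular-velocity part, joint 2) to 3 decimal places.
axis z_1 = (0.0000,0.0000,1.0000); lever o_n−o_1 = (-5.7321,2.0000,5.0000)
cross product → J_v[:, 1] = (-2.0000,-5.7321,0.0000)
J_ω[:, 1] = z_1
entry J[5][1] = 1.0000

1.000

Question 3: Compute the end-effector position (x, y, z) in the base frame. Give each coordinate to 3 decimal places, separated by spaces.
after link 1: o_1 = (0.0000, 0.0000, 0.0000)
after link 2: o_2 = (-4.0000, -0.0000, 4.0000)
after link 3: o_3 = (-5.7321, 2.0000, 5.0000)

-5.732 2.000 5.000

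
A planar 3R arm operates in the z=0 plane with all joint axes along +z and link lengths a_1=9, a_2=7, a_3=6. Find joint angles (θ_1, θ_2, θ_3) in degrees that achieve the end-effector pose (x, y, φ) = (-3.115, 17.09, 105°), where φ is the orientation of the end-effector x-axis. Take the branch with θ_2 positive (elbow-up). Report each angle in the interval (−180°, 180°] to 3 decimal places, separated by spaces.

60.000 89.998 -44.998

wrist centre = target − a_3·(cos φ, sin φ) = (-1.5621, 11.2944)
cos θ_2 = (130.0046−9²−7²)/(2·9·7) = 0.0000; θ_2 = 89.9979° (elbow-up)
β = atan2(11.2944,-1.5621) = 97.8744°; ψ = atan2(7.0000,9.0003) = 37.8742°
θ_1 = β − ψ = 60.0002°
θ_3 = φ − θ_1 − θ_2 = -44.9981° (wrapped to (-180°,180°])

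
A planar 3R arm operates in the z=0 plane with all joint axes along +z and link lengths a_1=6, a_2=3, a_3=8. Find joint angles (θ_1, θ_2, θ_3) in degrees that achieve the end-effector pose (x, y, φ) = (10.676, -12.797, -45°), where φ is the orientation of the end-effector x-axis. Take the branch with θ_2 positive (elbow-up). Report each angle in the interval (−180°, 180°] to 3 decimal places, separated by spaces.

wrist centre = target − a_3·(cos φ, sin φ) = (5.0191, -7.1401)
cos θ_2 = (76.1735−6²−3²)/(2·6·3) = 0.8659; θ_2 = 30.0108° (elbow-up)
β = atan2(-7.1401,5.0191) = -54.8948°; ψ = atan2(1.5005,8.5978) = 9.8996°
θ_1 = β − ψ = -64.7944°
θ_3 = φ − θ_1 − θ_2 = -10.2165° (wrapped to (-180°,180°])

-64.794 30.011 -10.216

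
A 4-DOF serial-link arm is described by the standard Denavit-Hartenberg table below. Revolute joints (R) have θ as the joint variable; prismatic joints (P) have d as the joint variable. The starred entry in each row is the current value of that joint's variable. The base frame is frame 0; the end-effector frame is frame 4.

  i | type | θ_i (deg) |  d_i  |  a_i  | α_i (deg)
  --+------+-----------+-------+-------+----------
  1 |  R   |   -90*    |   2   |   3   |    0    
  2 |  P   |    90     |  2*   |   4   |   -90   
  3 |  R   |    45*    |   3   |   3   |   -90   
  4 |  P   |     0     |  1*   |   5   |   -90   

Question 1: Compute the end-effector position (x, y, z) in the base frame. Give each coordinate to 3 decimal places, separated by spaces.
after link 1: o_1 = (0.0000, -3.0000, 2.0000)
after link 2: o_2 = (4.0000, -3.0000, 4.0000)
after link 3: o_3 = (6.1213, 0.0000, 1.8787)
after link 4: o_4 = (8.9497, 0.0000, -2.3640)

8.950 0.000 -2.364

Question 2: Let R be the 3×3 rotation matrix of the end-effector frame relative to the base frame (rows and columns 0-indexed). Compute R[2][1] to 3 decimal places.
End-effector y-axis (col 1 of R) = (0.7071,-0.0000,0.7071)
R[2][1] = 0.7071

0.707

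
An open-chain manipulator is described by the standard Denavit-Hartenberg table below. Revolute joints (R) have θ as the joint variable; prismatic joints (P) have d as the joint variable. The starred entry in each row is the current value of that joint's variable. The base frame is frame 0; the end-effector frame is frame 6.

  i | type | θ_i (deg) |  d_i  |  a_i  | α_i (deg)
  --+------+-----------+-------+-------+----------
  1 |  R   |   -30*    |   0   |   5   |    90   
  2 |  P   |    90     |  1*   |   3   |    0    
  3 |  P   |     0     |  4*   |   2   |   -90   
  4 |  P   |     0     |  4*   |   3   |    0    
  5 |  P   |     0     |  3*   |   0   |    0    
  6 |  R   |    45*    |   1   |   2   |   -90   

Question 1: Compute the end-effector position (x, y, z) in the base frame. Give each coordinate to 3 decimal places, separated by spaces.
after link 1: o_1 = (4.3301, -2.5000, 0.0000)
after link 2: o_2 = (3.8301, -3.3660, 3.0000)
after link 3: o_3 = (1.8301, -6.8301, 5.0000)
after link 4: o_4 = (-1.6340, -4.8301, 8.0000)
after link 5: o_5 = (-4.2321, -3.3301, 8.0000)
after link 6: o_6 = (-4.3910, -1.6054, 9.4142)

-4.391 -1.605 9.414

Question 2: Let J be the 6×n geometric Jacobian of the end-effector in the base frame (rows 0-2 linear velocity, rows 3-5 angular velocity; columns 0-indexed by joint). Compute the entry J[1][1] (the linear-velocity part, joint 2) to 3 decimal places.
-0.866

prismatic axis z_1 = (-0.5000,-0.8660,0.0000)
J_v[:, 1] = z_1; J_ω[:, 1] = (0,0,0)
entry J[1][1] = -0.8660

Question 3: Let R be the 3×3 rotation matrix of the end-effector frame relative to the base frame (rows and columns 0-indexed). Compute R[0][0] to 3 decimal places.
0.354

End-effector x-axis (col 0 of R) = (0.3536,0.6124,0.7071)
R[0][0] = 0.3536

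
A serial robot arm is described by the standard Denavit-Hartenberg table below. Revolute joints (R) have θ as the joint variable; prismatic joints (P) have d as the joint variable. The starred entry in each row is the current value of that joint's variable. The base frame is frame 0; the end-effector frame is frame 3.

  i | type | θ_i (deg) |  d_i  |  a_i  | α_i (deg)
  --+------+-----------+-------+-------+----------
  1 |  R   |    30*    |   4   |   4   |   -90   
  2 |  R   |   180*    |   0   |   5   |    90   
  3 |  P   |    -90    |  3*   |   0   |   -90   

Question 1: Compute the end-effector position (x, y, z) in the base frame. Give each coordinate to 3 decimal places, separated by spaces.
after link 1: o_1 = (3.4641, 2.0000, 4.0000)
after link 2: o_2 = (-0.8660, -0.5000, 4.0000)
after link 3: o_3 = (-0.8660, -0.5000, 1.0000)

-0.866 -0.500 1.000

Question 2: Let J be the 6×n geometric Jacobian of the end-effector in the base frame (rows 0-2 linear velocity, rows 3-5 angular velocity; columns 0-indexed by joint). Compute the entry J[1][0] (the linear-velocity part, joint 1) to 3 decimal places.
-0.866

axis z_0 = ẑ; lever o_n−o_0 = (-0.8660,-0.5000,1.0000)
cross product → J_v[:, 0] = (0.5000,-0.8660,0.0000)
J_ω[:, 0] = z_0
entry J[1][0] = -0.8660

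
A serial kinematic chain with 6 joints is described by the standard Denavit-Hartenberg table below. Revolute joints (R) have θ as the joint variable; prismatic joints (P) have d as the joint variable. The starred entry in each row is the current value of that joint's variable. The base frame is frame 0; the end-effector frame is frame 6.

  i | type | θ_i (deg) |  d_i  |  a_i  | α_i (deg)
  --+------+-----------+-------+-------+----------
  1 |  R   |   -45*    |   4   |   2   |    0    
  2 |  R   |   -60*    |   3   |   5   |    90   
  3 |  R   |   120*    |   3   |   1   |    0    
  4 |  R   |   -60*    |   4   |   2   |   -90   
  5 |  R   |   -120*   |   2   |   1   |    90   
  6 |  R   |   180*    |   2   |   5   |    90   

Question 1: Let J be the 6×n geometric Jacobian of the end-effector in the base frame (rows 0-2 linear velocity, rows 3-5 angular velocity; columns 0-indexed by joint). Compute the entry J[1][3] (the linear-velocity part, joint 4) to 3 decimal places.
2.863

axis z_3 = (-0.9659,0.2588,0.0000); lever o_n−o_3 = (0.6031,0.4576,2.9641)
cross product → J_v[:, 3] = (0.7672,2.8631,-0.5981)
J_ω[:, 3] = z_3
entry J[1][3] = 2.8631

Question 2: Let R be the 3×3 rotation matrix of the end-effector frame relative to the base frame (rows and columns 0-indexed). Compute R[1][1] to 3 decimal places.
0.289

End-effector y-axis (col 1 of R) = (0.5950,0.2888,-0.7500)
R[1][1] = 0.2888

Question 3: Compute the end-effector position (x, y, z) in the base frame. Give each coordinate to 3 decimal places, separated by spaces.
after link 1: o_1 = (1.4142, -1.4142, 4.0000)
after link 2: o_2 = (0.1201, -6.2438, 7.0000)
after link 3: o_3 = (-2.6482, -4.9844, 7.8660)
after link 4: o_4 = (-6.7708, -4.9151, 9.5981)
after link 5: o_5 = (-7.0943, -2.7764, 10.1651)
after link 6: o_6 = (-2.0452, -4.5268, 10.8301)

-2.045 -4.527 10.830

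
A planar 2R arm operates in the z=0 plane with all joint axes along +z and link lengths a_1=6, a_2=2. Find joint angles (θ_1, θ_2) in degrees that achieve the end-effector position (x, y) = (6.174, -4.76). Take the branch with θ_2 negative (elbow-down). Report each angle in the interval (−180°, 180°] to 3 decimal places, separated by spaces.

-30.252 -30.042

cos θ_2 = (60.7759−6²−2²)/(2·6·2) = 0.8657; θ_2 = -30.0417° (elbow-down)
β = atan2(-4.7600,6.1740) = -37.6313°; ψ = atan2(-1.0013,7.7313) = -7.3791°
θ_1 = β − ψ = -30.2522°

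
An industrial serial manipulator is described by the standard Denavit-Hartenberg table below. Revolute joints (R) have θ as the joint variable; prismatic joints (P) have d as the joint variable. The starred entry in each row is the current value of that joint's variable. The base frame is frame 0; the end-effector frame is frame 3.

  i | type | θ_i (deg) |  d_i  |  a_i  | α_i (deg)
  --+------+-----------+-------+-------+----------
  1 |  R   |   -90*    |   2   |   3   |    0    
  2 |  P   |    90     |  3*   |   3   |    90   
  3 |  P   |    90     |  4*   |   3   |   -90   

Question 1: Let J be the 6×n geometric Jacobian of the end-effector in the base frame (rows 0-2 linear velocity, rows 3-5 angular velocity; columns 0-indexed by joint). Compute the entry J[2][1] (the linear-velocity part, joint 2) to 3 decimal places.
1.000

prismatic axis z_1 = (0.0000,0.0000,1.0000)
J_v[:, 1] = z_1; J_ω[:, 1] = (0,0,0)
entry J[2][1] = 1.0000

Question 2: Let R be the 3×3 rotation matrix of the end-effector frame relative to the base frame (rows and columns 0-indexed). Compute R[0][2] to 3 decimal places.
End-effector z-axis (col 2 of R) = (-1.0000,-0.0000,0.0000)
R[0][2] = -1.0000

-1.000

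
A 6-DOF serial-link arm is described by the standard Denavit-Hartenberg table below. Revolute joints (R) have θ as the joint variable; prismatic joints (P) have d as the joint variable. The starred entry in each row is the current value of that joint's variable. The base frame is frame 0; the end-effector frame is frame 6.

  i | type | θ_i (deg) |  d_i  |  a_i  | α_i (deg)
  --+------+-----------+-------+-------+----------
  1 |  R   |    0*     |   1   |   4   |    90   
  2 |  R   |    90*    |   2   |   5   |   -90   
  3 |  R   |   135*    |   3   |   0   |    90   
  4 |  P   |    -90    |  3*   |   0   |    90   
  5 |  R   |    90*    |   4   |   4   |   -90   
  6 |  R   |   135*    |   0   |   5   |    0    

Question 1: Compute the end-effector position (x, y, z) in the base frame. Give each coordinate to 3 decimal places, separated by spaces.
after link 1: o_1 = (4.0000, 0.0000, 1.0000)
after link 2: o_2 = (4.0000, -2.0000, 6.0000)
after link 3: o_3 = (1.0000, -2.0000, 6.0000)
after link 4: o_4 = (1.0000, 0.1213, 8.1213)
after link 5: o_5 = (1.0000, 0.1213, 13.7782)
after link 6: o_6 = (1.0000, 0.1213, 8.7782)

1.000 0.121 8.778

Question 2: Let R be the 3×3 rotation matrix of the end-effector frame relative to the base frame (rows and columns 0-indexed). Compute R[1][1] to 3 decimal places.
-1.000

End-effector y-axis (col 1 of R) = (0.0000,-1.0000,-0.0000)
R[1][1] = -1.0000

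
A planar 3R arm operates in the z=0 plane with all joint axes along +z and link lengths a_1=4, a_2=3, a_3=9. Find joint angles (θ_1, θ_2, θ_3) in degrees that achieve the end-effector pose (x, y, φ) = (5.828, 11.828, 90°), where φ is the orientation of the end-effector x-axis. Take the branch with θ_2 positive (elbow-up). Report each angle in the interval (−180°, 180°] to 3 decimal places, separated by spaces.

wrist centre = target − a_3·(cos φ, sin φ) = (5.8280, 2.8280)
cos θ_2 = (41.9632−4²−3²)/(2·4·3) = 0.7068; θ_2 = 45.0250° (elbow-up)
β = atan2(2.8280,5.8280) = 25.8847°; ψ = atan2(2.1222,6.1204) = 19.1240°
θ_1 = β − ψ = 6.7607°
θ_3 = φ − θ_1 − θ_2 = 38.2143° (wrapped to (-180°,180°])

6.761 45.025 38.214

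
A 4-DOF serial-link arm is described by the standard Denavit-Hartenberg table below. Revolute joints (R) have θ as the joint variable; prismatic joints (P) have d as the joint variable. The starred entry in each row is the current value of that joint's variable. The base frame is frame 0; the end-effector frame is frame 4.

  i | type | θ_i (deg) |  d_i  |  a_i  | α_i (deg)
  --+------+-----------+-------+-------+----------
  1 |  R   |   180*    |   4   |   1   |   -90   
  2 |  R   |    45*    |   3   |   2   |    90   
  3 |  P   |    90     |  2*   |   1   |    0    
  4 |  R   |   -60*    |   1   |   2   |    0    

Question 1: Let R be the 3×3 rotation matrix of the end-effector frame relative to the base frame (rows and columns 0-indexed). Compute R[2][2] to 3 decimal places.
0.707

End-effector z-axis (col 2 of R) = (-0.7071,0.0000,0.7071)
R[2][2] = 0.7071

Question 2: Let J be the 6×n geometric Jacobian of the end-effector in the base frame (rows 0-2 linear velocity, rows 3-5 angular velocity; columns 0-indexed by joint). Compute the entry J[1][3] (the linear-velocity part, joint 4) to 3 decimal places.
-1.732

axis z_3 = (-0.7071,0.0000,0.7071); lever o_n−o_3 = (-1.9319,-1.0000,-0.5176)
cross product → J_v[:, 3] = (0.7071,-1.7321,0.7071)
J_ω[:, 3] = z_3
entry J[1][3] = -1.7321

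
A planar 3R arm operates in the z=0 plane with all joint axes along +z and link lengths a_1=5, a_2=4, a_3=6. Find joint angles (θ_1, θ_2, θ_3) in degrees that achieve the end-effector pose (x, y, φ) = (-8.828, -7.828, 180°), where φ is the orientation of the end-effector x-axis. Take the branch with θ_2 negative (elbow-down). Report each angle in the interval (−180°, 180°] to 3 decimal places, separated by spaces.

wrist centre = target − a_3·(cos φ, sin φ) = (-2.8280, -7.8280)
cos θ_2 = (69.2752−5²−4²)/(2·5·4) = 0.7069; θ_2 = -45.0184° (elbow-down)
β = atan2(-7.8280,-2.8280) = -109.8631°; ψ = atan2(-2.8293,7.8275) = -19.8729°
θ_1 = β − ψ = -89.9902°
θ_3 = φ − θ_1 − θ_2 = -44.9913° (wrapped to (-180°,180°])

-89.990 -45.018 -44.991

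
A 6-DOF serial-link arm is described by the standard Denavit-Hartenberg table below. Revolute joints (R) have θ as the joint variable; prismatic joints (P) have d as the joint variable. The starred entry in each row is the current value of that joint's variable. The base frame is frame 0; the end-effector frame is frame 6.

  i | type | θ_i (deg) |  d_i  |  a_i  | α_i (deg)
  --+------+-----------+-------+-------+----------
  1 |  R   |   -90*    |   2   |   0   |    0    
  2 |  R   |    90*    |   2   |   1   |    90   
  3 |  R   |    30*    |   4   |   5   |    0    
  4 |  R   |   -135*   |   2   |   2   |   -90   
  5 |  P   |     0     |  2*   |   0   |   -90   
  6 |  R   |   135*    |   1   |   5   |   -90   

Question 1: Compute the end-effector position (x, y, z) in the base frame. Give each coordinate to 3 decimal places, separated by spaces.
after link 1: o_1 = (0.0000, 0.0000, 2.0000)
after link 2: o_2 = (1.0000, 0.0000, 4.0000)
after link 3: o_3 = (5.3301, -4.0000, 6.5000)
after link 4: o_4 = (4.8125, -6.0000, 4.5681)
after link 5: o_5 = (6.7443, -6.0000, 4.0505)
after link 6: o_6 = (4.2443, -5.0000, 8.3806)

4.244 -5.000 8.381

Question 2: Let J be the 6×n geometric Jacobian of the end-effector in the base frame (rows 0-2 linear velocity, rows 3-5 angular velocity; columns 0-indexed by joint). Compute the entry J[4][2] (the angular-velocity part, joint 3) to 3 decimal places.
axis z_2 = (0.0000,-1.0000,0.0000); lever o_n−o_2 = (3.2443,-5.0000,4.3806)
cross product → J_v[:, 2] = (-4.3806,0.0000,3.2443)
J_ω[:, 2] = z_2
entry J[4][2] = -1.0000

-1.000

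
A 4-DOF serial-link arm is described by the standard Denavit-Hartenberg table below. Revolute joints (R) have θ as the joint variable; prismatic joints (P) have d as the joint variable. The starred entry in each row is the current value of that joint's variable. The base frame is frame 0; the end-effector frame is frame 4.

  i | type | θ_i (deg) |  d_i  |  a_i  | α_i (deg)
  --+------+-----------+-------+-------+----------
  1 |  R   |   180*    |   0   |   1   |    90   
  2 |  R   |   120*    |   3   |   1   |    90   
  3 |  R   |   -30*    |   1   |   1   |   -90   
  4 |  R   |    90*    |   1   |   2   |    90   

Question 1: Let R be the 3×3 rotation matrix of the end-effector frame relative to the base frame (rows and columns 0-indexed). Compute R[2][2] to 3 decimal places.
End-effector z-axis (col 2 of R) = (0.4330,-0.5000,0.7500)
R[2][2] = 0.7500

0.750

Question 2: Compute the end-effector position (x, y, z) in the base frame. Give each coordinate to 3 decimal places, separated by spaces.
1.049 3.366 1.549

after link 1: o_1 = (-1.0000, 0.0000, 0.0000)
after link 2: o_2 = (-0.5000, 3.0000, 0.8660)
after link 3: o_3 = (-0.9330, 2.5000, 2.1160)
after link 4: o_4 = (1.0490, 3.3660, 1.5490)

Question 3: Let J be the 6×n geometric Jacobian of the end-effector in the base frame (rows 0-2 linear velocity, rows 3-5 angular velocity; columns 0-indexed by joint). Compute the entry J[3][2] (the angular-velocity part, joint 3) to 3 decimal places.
axis z_2 = (-0.8660,0.0000,0.5000); lever o_n−o_2 = (1.5490,0.3660,0.6830)
cross product → J_v[:, 2] = (-0.1830,1.3660,-0.3170)
J_ω[:, 2] = z_2
entry J[3][2] = -0.8660

-0.866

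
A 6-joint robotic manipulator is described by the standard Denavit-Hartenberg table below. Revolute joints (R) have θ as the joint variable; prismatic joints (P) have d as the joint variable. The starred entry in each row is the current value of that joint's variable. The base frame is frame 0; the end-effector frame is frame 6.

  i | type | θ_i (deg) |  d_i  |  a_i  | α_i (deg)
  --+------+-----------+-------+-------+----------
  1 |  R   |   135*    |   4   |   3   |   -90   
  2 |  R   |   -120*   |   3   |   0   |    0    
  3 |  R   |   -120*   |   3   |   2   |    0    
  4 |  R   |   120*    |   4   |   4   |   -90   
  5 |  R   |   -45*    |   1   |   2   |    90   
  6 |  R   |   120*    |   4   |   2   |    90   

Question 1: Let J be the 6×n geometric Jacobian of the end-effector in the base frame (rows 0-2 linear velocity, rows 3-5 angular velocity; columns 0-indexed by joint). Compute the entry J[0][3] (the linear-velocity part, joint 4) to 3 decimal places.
-2.116

axis z_3 = (-0.7071,-0.7071,0.0000); lever o_n−o_3 = (-6.3372,-4.3196,2.9930)
cross product → J_v[:, 3] = (-2.1164,2.1164,-1.4267)
J_ω[:, 3] = z_3
entry J[0][3] = -2.1164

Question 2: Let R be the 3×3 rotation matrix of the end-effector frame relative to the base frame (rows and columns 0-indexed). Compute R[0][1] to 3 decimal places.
End-effector y-axis (col 1 of R) = (-0.7500,-0.2500,-0.6124)
R[0][1] = -0.7500

-0.750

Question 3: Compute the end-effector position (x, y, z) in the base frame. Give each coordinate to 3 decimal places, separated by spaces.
after link 1: o_1 = (-2.1213, 2.1213, 4.0000)
after link 2: o_2 = (-4.2426, 0.0000, 4.0000)
after link 3: o_3 = (-5.6569, -2.8284, 2.2679)
after link 4: o_4 = (-7.0711, -7.0711, 5.7321)
after link 5: o_5 = (-8.1834, -7.9587, 7.4568)
after link 6: o_6 = (-11.9941, -7.1480, 5.2610)

-11.994 -7.148 5.261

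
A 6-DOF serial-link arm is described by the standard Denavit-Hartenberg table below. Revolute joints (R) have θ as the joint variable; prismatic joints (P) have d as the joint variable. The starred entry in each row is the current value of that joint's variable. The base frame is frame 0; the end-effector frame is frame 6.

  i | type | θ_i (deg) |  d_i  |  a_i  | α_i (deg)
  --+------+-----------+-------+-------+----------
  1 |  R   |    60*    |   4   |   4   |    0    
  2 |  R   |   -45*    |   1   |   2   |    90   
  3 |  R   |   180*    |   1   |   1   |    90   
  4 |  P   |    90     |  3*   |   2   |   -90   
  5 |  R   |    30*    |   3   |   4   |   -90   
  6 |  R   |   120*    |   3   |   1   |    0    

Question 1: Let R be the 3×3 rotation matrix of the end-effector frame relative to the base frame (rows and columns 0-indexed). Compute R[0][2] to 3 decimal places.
End-effector z-axis (col 2 of R) = (-0.1294,0.4830,-0.8660)
R[0][2] = -0.1294

-0.129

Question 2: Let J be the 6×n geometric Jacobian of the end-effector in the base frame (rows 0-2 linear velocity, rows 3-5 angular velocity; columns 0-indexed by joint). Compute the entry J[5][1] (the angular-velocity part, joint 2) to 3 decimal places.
axis z_1 = (0.0000,0.0000,1.0000); lever o_n−o_1 = (4.1999,-3.5656,-0.3481)
cross product → J_v[:, 1] = (3.5656,4.1999,-0.0000)
J_ω[:, 1] = z_1
entry J[5][1] = 1.0000

1.000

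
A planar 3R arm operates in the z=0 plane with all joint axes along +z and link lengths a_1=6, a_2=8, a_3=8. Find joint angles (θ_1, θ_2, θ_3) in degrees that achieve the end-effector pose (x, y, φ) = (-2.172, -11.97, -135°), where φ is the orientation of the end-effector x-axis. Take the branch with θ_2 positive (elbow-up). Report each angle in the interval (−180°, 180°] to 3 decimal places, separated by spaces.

-134.999 120.000 -120.001

wrist centre = target − a_3·(cos φ, sin φ) = (3.4849, -6.3131)
cos θ_2 = (52.0000−6²−8²)/(2·6·8) = -0.5000; θ_2 = 120.0000° (elbow-up)
β = atan2(-6.3131,3.4849) = -61.1013°; ψ = atan2(6.9282,2.0000) = 73.8979°
θ_1 = β − ψ = -134.9992°
θ_3 = φ − θ_1 − θ_2 = -120.0008° (wrapped to (-180°,180°])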